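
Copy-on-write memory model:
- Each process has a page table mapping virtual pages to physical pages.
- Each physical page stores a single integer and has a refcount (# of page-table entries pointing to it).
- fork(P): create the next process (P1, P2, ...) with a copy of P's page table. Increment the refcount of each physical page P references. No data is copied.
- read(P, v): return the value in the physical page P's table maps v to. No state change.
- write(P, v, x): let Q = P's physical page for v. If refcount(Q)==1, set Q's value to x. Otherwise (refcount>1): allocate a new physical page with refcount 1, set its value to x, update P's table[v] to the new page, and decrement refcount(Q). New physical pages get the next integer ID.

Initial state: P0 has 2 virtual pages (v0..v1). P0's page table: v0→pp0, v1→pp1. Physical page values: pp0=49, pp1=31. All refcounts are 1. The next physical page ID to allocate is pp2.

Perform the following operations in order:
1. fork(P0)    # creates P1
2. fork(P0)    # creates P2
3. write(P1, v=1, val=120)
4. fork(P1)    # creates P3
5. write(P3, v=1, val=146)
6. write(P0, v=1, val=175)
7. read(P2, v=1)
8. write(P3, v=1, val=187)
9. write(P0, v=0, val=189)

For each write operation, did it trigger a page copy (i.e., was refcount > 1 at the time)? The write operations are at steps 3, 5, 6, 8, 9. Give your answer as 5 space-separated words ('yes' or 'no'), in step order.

Op 1: fork(P0) -> P1. 2 ppages; refcounts: pp0:2 pp1:2
Op 2: fork(P0) -> P2. 2 ppages; refcounts: pp0:3 pp1:3
Op 3: write(P1, v1, 120). refcount(pp1)=3>1 -> COPY to pp2. 3 ppages; refcounts: pp0:3 pp1:2 pp2:1
Op 4: fork(P1) -> P3. 3 ppages; refcounts: pp0:4 pp1:2 pp2:2
Op 5: write(P3, v1, 146). refcount(pp2)=2>1 -> COPY to pp3. 4 ppages; refcounts: pp0:4 pp1:2 pp2:1 pp3:1
Op 6: write(P0, v1, 175). refcount(pp1)=2>1 -> COPY to pp4. 5 ppages; refcounts: pp0:4 pp1:1 pp2:1 pp3:1 pp4:1
Op 7: read(P2, v1) -> 31. No state change.
Op 8: write(P3, v1, 187). refcount(pp3)=1 -> write in place. 5 ppages; refcounts: pp0:4 pp1:1 pp2:1 pp3:1 pp4:1
Op 9: write(P0, v0, 189). refcount(pp0)=4>1 -> COPY to pp5. 6 ppages; refcounts: pp0:3 pp1:1 pp2:1 pp3:1 pp4:1 pp5:1

yes yes yes no yes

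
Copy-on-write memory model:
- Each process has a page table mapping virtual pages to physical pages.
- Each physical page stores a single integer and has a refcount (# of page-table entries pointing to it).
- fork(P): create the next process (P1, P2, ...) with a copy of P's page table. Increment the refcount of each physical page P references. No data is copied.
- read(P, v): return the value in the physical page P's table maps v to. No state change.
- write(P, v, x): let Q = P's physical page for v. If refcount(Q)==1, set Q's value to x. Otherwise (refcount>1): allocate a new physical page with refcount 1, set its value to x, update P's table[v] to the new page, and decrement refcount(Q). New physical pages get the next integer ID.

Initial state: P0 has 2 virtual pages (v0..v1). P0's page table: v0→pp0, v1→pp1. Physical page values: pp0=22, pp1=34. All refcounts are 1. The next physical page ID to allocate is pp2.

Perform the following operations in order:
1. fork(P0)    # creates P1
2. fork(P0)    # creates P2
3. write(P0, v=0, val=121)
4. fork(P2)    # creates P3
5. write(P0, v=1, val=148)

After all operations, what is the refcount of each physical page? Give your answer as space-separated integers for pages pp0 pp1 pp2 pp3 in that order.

Op 1: fork(P0) -> P1. 2 ppages; refcounts: pp0:2 pp1:2
Op 2: fork(P0) -> P2. 2 ppages; refcounts: pp0:3 pp1:3
Op 3: write(P0, v0, 121). refcount(pp0)=3>1 -> COPY to pp2. 3 ppages; refcounts: pp0:2 pp1:3 pp2:1
Op 4: fork(P2) -> P3. 3 ppages; refcounts: pp0:3 pp1:4 pp2:1
Op 5: write(P0, v1, 148). refcount(pp1)=4>1 -> COPY to pp3. 4 ppages; refcounts: pp0:3 pp1:3 pp2:1 pp3:1

Answer: 3 3 1 1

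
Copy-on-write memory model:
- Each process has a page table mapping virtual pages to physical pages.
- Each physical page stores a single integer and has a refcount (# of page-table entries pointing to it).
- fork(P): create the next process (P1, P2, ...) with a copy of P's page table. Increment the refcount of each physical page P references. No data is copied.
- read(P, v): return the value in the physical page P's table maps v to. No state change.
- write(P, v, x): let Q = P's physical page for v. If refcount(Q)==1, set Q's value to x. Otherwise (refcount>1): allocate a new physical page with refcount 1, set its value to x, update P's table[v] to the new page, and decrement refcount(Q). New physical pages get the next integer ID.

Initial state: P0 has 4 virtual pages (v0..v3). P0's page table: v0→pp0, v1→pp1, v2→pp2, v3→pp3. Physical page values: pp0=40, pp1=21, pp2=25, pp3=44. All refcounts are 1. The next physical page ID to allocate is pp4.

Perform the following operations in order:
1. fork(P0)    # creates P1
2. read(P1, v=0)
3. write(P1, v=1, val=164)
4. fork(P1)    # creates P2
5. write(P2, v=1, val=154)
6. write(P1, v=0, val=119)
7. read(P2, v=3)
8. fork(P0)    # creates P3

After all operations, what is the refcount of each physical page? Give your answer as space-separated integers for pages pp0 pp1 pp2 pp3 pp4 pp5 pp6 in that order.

Answer: 3 2 4 4 1 1 1

Derivation:
Op 1: fork(P0) -> P1. 4 ppages; refcounts: pp0:2 pp1:2 pp2:2 pp3:2
Op 2: read(P1, v0) -> 40. No state change.
Op 3: write(P1, v1, 164). refcount(pp1)=2>1 -> COPY to pp4. 5 ppages; refcounts: pp0:2 pp1:1 pp2:2 pp3:2 pp4:1
Op 4: fork(P1) -> P2. 5 ppages; refcounts: pp0:3 pp1:1 pp2:3 pp3:3 pp4:2
Op 5: write(P2, v1, 154). refcount(pp4)=2>1 -> COPY to pp5. 6 ppages; refcounts: pp0:3 pp1:1 pp2:3 pp3:3 pp4:1 pp5:1
Op 6: write(P1, v0, 119). refcount(pp0)=3>1 -> COPY to pp6. 7 ppages; refcounts: pp0:2 pp1:1 pp2:3 pp3:3 pp4:1 pp5:1 pp6:1
Op 7: read(P2, v3) -> 44. No state change.
Op 8: fork(P0) -> P3. 7 ppages; refcounts: pp0:3 pp1:2 pp2:4 pp3:4 pp4:1 pp5:1 pp6:1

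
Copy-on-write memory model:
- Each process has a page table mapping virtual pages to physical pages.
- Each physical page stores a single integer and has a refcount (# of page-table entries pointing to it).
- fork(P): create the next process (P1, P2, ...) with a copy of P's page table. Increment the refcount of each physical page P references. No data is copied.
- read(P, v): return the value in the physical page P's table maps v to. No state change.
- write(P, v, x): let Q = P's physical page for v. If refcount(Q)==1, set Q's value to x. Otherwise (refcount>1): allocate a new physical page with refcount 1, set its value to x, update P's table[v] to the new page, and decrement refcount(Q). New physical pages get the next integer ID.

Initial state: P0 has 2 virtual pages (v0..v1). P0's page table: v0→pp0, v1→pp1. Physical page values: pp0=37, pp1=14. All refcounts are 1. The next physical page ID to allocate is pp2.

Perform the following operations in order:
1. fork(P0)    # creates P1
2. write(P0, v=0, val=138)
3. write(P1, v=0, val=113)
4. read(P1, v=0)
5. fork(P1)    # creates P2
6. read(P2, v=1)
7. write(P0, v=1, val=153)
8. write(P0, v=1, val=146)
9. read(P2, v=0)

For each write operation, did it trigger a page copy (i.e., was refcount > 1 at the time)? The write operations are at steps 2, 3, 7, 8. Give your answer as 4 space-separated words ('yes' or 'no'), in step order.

Op 1: fork(P0) -> P1. 2 ppages; refcounts: pp0:2 pp1:2
Op 2: write(P0, v0, 138). refcount(pp0)=2>1 -> COPY to pp2. 3 ppages; refcounts: pp0:1 pp1:2 pp2:1
Op 3: write(P1, v0, 113). refcount(pp0)=1 -> write in place. 3 ppages; refcounts: pp0:1 pp1:2 pp2:1
Op 4: read(P1, v0) -> 113. No state change.
Op 5: fork(P1) -> P2. 3 ppages; refcounts: pp0:2 pp1:3 pp2:1
Op 6: read(P2, v1) -> 14. No state change.
Op 7: write(P0, v1, 153). refcount(pp1)=3>1 -> COPY to pp3. 4 ppages; refcounts: pp0:2 pp1:2 pp2:1 pp3:1
Op 8: write(P0, v1, 146). refcount(pp3)=1 -> write in place. 4 ppages; refcounts: pp0:2 pp1:2 pp2:1 pp3:1
Op 9: read(P2, v0) -> 113. No state change.

yes no yes no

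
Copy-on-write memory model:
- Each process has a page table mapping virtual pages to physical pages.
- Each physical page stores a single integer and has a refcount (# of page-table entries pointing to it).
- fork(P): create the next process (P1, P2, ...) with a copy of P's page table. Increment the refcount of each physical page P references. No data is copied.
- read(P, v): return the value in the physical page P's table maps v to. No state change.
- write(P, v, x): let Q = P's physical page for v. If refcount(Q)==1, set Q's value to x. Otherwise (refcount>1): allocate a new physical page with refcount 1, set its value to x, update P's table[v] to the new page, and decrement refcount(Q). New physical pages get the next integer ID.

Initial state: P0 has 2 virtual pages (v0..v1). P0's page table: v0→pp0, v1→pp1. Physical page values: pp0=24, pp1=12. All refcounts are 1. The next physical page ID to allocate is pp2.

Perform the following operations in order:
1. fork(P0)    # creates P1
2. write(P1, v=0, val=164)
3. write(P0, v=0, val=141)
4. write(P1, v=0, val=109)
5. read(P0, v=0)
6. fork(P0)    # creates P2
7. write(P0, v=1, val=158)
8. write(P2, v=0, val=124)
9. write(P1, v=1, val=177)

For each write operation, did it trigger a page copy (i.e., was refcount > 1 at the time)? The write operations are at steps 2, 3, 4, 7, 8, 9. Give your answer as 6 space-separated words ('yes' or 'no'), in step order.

Op 1: fork(P0) -> P1. 2 ppages; refcounts: pp0:2 pp1:2
Op 2: write(P1, v0, 164). refcount(pp0)=2>1 -> COPY to pp2. 3 ppages; refcounts: pp0:1 pp1:2 pp2:1
Op 3: write(P0, v0, 141). refcount(pp0)=1 -> write in place. 3 ppages; refcounts: pp0:1 pp1:2 pp2:1
Op 4: write(P1, v0, 109). refcount(pp2)=1 -> write in place. 3 ppages; refcounts: pp0:1 pp1:2 pp2:1
Op 5: read(P0, v0) -> 141. No state change.
Op 6: fork(P0) -> P2. 3 ppages; refcounts: pp0:2 pp1:3 pp2:1
Op 7: write(P0, v1, 158). refcount(pp1)=3>1 -> COPY to pp3. 4 ppages; refcounts: pp0:2 pp1:2 pp2:1 pp3:1
Op 8: write(P2, v0, 124). refcount(pp0)=2>1 -> COPY to pp4. 5 ppages; refcounts: pp0:1 pp1:2 pp2:1 pp3:1 pp4:1
Op 9: write(P1, v1, 177). refcount(pp1)=2>1 -> COPY to pp5. 6 ppages; refcounts: pp0:1 pp1:1 pp2:1 pp3:1 pp4:1 pp5:1

yes no no yes yes yes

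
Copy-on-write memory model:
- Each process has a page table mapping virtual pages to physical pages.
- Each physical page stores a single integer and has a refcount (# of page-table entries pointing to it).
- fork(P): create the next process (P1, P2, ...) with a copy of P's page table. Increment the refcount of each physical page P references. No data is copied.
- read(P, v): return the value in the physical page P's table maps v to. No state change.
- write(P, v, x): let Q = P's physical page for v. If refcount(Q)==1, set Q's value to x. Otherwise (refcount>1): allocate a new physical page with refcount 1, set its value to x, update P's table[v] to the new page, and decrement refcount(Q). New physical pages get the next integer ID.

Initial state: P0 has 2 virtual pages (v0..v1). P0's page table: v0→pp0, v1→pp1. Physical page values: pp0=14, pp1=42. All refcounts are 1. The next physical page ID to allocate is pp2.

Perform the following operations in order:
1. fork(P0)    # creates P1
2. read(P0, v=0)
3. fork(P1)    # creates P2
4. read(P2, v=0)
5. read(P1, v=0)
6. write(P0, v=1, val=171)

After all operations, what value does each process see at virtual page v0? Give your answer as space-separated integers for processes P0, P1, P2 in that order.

Op 1: fork(P0) -> P1. 2 ppages; refcounts: pp0:2 pp1:2
Op 2: read(P0, v0) -> 14. No state change.
Op 3: fork(P1) -> P2. 2 ppages; refcounts: pp0:3 pp1:3
Op 4: read(P2, v0) -> 14. No state change.
Op 5: read(P1, v0) -> 14. No state change.
Op 6: write(P0, v1, 171). refcount(pp1)=3>1 -> COPY to pp2. 3 ppages; refcounts: pp0:3 pp1:2 pp2:1
P0: v0 -> pp0 = 14
P1: v0 -> pp0 = 14
P2: v0 -> pp0 = 14

Answer: 14 14 14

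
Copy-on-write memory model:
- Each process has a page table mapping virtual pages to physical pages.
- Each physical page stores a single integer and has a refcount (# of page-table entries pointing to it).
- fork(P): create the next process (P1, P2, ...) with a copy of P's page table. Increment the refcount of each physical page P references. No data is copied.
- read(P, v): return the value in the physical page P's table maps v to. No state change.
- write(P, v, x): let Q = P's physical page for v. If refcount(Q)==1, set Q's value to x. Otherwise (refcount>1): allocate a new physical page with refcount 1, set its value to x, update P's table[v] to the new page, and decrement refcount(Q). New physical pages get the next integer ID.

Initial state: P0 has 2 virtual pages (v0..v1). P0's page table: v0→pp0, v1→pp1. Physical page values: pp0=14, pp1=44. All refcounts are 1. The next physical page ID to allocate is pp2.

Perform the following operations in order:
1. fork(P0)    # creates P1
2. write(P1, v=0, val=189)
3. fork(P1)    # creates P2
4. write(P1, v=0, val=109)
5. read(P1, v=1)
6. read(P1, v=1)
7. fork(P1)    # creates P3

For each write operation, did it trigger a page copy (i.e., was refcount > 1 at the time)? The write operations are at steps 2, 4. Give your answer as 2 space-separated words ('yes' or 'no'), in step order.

Op 1: fork(P0) -> P1. 2 ppages; refcounts: pp0:2 pp1:2
Op 2: write(P1, v0, 189). refcount(pp0)=2>1 -> COPY to pp2. 3 ppages; refcounts: pp0:1 pp1:2 pp2:1
Op 3: fork(P1) -> P2. 3 ppages; refcounts: pp0:1 pp1:3 pp2:2
Op 4: write(P1, v0, 109). refcount(pp2)=2>1 -> COPY to pp3. 4 ppages; refcounts: pp0:1 pp1:3 pp2:1 pp3:1
Op 5: read(P1, v1) -> 44. No state change.
Op 6: read(P1, v1) -> 44. No state change.
Op 7: fork(P1) -> P3. 4 ppages; refcounts: pp0:1 pp1:4 pp2:1 pp3:2

yes yes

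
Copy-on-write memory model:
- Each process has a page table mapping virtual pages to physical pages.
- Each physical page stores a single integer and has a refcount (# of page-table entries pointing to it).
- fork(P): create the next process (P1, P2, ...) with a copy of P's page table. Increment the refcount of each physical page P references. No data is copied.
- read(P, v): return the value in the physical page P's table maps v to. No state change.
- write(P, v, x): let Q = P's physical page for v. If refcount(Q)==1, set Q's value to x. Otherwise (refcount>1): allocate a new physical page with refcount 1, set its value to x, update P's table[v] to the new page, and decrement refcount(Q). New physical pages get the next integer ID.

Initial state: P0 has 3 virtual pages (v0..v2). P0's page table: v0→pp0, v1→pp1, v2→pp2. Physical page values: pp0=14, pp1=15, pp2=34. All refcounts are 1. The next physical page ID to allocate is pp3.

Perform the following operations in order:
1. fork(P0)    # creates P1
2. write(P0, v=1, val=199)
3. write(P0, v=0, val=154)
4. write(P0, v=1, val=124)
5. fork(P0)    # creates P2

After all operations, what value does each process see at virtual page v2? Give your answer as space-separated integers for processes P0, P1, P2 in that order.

Op 1: fork(P0) -> P1. 3 ppages; refcounts: pp0:2 pp1:2 pp2:2
Op 2: write(P0, v1, 199). refcount(pp1)=2>1 -> COPY to pp3. 4 ppages; refcounts: pp0:2 pp1:1 pp2:2 pp3:1
Op 3: write(P0, v0, 154). refcount(pp0)=2>1 -> COPY to pp4. 5 ppages; refcounts: pp0:1 pp1:1 pp2:2 pp3:1 pp4:1
Op 4: write(P0, v1, 124). refcount(pp3)=1 -> write in place. 5 ppages; refcounts: pp0:1 pp1:1 pp2:2 pp3:1 pp4:1
Op 5: fork(P0) -> P2. 5 ppages; refcounts: pp0:1 pp1:1 pp2:3 pp3:2 pp4:2
P0: v2 -> pp2 = 34
P1: v2 -> pp2 = 34
P2: v2 -> pp2 = 34

Answer: 34 34 34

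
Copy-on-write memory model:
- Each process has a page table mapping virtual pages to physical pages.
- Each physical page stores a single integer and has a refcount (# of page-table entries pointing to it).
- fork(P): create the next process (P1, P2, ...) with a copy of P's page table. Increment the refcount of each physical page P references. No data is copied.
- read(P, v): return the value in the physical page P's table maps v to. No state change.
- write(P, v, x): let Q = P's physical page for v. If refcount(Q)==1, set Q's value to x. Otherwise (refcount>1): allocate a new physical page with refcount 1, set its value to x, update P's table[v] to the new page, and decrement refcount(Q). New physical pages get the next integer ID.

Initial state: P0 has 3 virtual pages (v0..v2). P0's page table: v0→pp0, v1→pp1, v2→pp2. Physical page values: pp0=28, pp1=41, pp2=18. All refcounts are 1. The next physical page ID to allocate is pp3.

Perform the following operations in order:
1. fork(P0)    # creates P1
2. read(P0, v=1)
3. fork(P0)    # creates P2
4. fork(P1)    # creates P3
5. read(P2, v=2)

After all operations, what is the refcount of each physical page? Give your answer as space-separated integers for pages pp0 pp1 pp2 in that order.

Answer: 4 4 4

Derivation:
Op 1: fork(P0) -> P1. 3 ppages; refcounts: pp0:2 pp1:2 pp2:2
Op 2: read(P0, v1) -> 41. No state change.
Op 3: fork(P0) -> P2. 3 ppages; refcounts: pp0:3 pp1:3 pp2:3
Op 4: fork(P1) -> P3. 3 ppages; refcounts: pp0:4 pp1:4 pp2:4
Op 5: read(P2, v2) -> 18. No state change.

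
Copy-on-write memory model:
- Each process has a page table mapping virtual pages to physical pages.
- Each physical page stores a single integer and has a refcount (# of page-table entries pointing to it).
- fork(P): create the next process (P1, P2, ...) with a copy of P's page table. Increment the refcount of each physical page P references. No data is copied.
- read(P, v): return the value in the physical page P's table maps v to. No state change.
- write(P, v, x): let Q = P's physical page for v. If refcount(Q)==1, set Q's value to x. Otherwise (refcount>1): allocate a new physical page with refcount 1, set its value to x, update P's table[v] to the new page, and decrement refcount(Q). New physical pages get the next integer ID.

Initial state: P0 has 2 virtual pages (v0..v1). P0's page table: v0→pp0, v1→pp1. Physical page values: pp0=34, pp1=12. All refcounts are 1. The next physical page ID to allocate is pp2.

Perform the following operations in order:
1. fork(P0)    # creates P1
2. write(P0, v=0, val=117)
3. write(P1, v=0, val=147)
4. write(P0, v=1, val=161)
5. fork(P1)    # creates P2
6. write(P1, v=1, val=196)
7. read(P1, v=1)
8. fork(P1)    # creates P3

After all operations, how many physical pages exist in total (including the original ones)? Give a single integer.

Op 1: fork(P0) -> P1. 2 ppages; refcounts: pp0:2 pp1:2
Op 2: write(P0, v0, 117). refcount(pp0)=2>1 -> COPY to pp2. 3 ppages; refcounts: pp0:1 pp1:2 pp2:1
Op 3: write(P1, v0, 147). refcount(pp0)=1 -> write in place. 3 ppages; refcounts: pp0:1 pp1:2 pp2:1
Op 4: write(P0, v1, 161). refcount(pp1)=2>1 -> COPY to pp3. 4 ppages; refcounts: pp0:1 pp1:1 pp2:1 pp3:1
Op 5: fork(P1) -> P2. 4 ppages; refcounts: pp0:2 pp1:2 pp2:1 pp3:1
Op 6: write(P1, v1, 196). refcount(pp1)=2>1 -> COPY to pp4. 5 ppages; refcounts: pp0:2 pp1:1 pp2:1 pp3:1 pp4:1
Op 7: read(P1, v1) -> 196. No state change.
Op 8: fork(P1) -> P3. 5 ppages; refcounts: pp0:3 pp1:1 pp2:1 pp3:1 pp4:2

Answer: 5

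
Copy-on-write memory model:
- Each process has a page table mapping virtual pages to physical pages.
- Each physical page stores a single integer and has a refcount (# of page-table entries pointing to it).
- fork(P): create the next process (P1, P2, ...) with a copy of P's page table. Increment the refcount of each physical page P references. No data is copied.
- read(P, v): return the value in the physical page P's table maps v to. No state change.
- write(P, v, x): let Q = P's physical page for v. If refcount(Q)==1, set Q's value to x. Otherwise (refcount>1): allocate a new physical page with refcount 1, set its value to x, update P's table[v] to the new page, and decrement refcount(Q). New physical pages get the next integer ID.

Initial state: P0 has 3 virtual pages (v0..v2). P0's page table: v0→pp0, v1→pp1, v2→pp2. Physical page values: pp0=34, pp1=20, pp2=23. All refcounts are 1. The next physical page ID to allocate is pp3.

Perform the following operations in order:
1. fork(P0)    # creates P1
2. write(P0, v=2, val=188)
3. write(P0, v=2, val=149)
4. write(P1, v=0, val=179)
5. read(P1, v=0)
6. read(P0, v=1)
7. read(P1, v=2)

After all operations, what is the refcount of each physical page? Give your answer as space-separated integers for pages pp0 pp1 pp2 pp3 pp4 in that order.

Answer: 1 2 1 1 1

Derivation:
Op 1: fork(P0) -> P1. 3 ppages; refcounts: pp0:2 pp1:2 pp2:2
Op 2: write(P0, v2, 188). refcount(pp2)=2>1 -> COPY to pp3. 4 ppages; refcounts: pp0:2 pp1:2 pp2:1 pp3:1
Op 3: write(P0, v2, 149). refcount(pp3)=1 -> write in place. 4 ppages; refcounts: pp0:2 pp1:2 pp2:1 pp3:1
Op 4: write(P1, v0, 179). refcount(pp0)=2>1 -> COPY to pp4. 5 ppages; refcounts: pp0:1 pp1:2 pp2:1 pp3:1 pp4:1
Op 5: read(P1, v0) -> 179. No state change.
Op 6: read(P0, v1) -> 20. No state change.
Op 7: read(P1, v2) -> 23. No state change.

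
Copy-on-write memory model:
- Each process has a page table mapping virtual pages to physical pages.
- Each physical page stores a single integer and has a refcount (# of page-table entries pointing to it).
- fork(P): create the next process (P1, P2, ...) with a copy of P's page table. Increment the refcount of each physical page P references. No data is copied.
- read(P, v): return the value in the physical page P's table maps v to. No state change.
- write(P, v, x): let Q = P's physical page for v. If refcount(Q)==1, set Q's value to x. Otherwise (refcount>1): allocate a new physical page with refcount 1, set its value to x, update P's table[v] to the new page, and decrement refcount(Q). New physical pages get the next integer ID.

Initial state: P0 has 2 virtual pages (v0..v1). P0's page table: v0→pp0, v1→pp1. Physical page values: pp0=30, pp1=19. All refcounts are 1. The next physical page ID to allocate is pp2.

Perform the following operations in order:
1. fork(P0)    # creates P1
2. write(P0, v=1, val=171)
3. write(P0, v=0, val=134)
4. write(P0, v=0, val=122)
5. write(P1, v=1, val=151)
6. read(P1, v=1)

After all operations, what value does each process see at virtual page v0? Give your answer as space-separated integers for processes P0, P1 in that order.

Answer: 122 30

Derivation:
Op 1: fork(P0) -> P1. 2 ppages; refcounts: pp0:2 pp1:2
Op 2: write(P0, v1, 171). refcount(pp1)=2>1 -> COPY to pp2. 3 ppages; refcounts: pp0:2 pp1:1 pp2:1
Op 3: write(P0, v0, 134). refcount(pp0)=2>1 -> COPY to pp3. 4 ppages; refcounts: pp0:1 pp1:1 pp2:1 pp3:1
Op 4: write(P0, v0, 122). refcount(pp3)=1 -> write in place. 4 ppages; refcounts: pp0:1 pp1:1 pp2:1 pp3:1
Op 5: write(P1, v1, 151). refcount(pp1)=1 -> write in place. 4 ppages; refcounts: pp0:1 pp1:1 pp2:1 pp3:1
Op 6: read(P1, v1) -> 151. No state change.
P0: v0 -> pp3 = 122
P1: v0 -> pp0 = 30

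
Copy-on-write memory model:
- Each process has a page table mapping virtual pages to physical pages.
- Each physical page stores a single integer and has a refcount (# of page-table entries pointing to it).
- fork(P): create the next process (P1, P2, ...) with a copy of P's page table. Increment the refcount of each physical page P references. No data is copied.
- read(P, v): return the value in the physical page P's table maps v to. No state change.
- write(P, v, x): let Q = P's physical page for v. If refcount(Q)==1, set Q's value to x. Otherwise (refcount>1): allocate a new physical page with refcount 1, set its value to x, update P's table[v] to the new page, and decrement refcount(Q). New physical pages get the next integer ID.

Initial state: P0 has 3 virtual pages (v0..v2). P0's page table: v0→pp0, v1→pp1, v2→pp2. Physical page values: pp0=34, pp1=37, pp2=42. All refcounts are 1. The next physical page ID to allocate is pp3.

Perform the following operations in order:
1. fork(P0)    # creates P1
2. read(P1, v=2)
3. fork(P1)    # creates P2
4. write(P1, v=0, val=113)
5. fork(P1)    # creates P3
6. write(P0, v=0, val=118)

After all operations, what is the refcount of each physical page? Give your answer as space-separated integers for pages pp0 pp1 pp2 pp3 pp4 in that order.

Op 1: fork(P0) -> P1. 3 ppages; refcounts: pp0:2 pp1:2 pp2:2
Op 2: read(P1, v2) -> 42. No state change.
Op 3: fork(P1) -> P2. 3 ppages; refcounts: pp0:3 pp1:3 pp2:3
Op 4: write(P1, v0, 113). refcount(pp0)=3>1 -> COPY to pp3. 4 ppages; refcounts: pp0:2 pp1:3 pp2:3 pp3:1
Op 5: fork(P1) -> P3. 4 ppages; refcounts: pp0:2 pp1:4 pp2:4 pp3:2
Op 6: write(P0, v0, 118). refcount(pp0)=2>1 -> COPY to pp4. 5 ppages; refcounts: pp0:1 pp1:4 pp2:4 pp3:2 pp4:1

Answer: 1 4 4 2 1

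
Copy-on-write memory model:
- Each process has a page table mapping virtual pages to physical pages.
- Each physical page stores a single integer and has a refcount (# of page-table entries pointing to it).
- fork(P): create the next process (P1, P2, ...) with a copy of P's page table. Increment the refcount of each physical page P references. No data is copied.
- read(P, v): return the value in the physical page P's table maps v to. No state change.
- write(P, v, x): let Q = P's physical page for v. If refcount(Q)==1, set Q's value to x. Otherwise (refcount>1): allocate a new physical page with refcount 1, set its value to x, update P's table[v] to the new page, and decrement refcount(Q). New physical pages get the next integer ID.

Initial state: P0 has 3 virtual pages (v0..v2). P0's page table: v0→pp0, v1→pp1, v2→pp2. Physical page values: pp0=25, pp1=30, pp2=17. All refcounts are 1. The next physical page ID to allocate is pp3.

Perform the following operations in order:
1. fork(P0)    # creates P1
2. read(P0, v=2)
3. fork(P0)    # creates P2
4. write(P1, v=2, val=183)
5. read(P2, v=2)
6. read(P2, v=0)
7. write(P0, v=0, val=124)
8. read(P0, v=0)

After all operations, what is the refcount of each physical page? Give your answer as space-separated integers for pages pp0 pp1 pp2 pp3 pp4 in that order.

Answer: 2 3 2 1 1

Derivation:
Op 1: fork(P0) -> P1. 3 ppages; refcounts: pp0:2 pp1:2 pp2:2
Op 2: read(P0, v2) -> 17. No state change.
Op 3: fork(P0) -> P2. 3 ppages; refcounts: pp0:3 pp1:3 pp2:3
Op 4: write(P1, v2, 183). refcount(pp2)=3>1 -> COPY to pp3. 4 ppages; refcounts: pp0:3 pp1:3 pp2:2 pp3:1
Op 5: read(P2, v2) -> 17. No state change.
Op 6: read(P2, v0) -> 25. No state change.
Op 7: write(P0, v0, 124). refcount(pp0)=3>1 -> COPY to pp4. 5 ppages; refcounts: pp0:2 pp1:3 pp2:2 pp3:1 pp4:1
Op 8: read(P0, v0) -> 124. No state change.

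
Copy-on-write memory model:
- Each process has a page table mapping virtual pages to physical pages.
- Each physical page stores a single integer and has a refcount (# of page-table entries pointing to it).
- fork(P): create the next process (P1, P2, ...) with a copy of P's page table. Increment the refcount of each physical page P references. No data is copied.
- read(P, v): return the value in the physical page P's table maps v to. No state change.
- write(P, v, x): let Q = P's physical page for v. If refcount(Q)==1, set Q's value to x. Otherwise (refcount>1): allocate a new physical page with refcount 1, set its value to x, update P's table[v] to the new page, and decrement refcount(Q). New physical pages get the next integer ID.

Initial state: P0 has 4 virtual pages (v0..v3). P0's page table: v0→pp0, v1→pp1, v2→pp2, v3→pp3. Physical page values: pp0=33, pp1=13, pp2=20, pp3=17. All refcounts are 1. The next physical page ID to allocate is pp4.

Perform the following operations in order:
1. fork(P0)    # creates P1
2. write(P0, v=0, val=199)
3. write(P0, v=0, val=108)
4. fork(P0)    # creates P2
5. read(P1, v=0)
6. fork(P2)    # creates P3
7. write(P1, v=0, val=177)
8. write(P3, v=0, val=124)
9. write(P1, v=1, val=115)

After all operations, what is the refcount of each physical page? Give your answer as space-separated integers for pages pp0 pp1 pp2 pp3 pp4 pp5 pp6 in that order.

Op 1: fork(P0) -> P1. 4 ppages; refcounts: pp0:2 pp1:2 pp2:2 pp3:2
Op 2: write(P0, v0, 199). refcount(pp0)=2>1 -> COPY to pp4. 5 ppages; refcounts: pp0:1 pp1:2 pp2:2 pp3:2 pp4:1
Op 3: write(P0, v0, 108). refcount(pp4)=1 -> write in place. 5 ppages; refcounts: pp0:1 pp1:2 pp2:2 pp3:2 pp4:1
Op 4: fork(P0) -> P2. 5 ppages; refcounts: pp0:1 pp1:3 pp2:3 pp3:3 pp4:2
Op 5: read(P1, v0) -> 33. No state change.
Op 6: fork(P2) -> P3. 5 ppages; refcounts: pp0:1 pp1:4 pp2:4 pp3:4 pp4:3
Op 7: write(P1, v0, 177). refcount(pp0)=1 -> write in place. 5 ppages; refcounts: pp0:1 pp1:4 pp2:4 pp3:4 pp4:3
Op 8: write(P3, v0, 124). refcount(pp4)=3>1 -> COPY to pp5. 6 ppages; refcounts: pp0:1 pp1:4 pp2:4 pp3:4 pp4:2 pp5:1
Op 9: write(P1, v1, 115). refcount(pp1)=4>1 -> COPY to pp6. 7 ppages; refcounts: pp0:1 pp1:3 pp2:4 pp3:4 pp4:2 pp5:1 pp6:1

Answer: 1 3 4 4 2 1 1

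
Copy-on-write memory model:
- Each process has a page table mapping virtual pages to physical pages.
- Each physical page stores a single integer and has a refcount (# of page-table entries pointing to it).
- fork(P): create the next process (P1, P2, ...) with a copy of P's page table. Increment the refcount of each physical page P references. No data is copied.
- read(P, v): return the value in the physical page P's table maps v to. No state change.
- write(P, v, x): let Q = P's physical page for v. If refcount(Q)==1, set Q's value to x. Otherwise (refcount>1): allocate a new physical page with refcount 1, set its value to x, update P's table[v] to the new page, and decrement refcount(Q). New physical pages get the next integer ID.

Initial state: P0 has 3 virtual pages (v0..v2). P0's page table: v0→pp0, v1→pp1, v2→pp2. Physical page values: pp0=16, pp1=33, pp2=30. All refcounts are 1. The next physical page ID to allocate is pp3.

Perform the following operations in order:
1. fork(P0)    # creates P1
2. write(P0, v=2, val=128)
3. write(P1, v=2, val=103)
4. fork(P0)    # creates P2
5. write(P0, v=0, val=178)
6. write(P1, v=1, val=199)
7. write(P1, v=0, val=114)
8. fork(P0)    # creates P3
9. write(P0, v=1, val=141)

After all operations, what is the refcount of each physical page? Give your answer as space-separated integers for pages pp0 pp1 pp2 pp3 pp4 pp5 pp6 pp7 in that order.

Op 1: fork(P0) -> P1. 3 ppages; refcounts: pp0:2 pp1:2 pp2:2
Op 2: write(P0, v2, 128). refcount(pp2)=2>1 -> COPY to pp3. 4 ppages; refcounts: pp0:2 pp1:2 pp2:1 pp3:1
Op 3: write(P1, v2, 103). refcount(pp2)=1 -> write in place. 4 ppages; refcounts: pp0:2 pp1:2 pp2:1 pp3:1
Op 4: fork(P0) -> P2. 4 ppages; refcounts: pp0:3 pp1:3 pp2:1 pp3:2
Op 5: write(P0, v0, 178). refcount(pp0)=3>1 -> COPY to pp4. 5 ppages; refcounts: pp0:2 pp1:3 pp2:1 pp3:2 pp4:1
Op 6: write(P1, v1, 199). refcount(pp1)=3>1 -> COPY to pp5. 6 ppages; refcounts: pp0:2 pp1:2 pp2:1 pp3:2 pp4:1 pp5:1
Op 7: write(P1, v0, 114). refcount(pp0)=2>1 -> COPY to pp6. 7 ppages; refcounts: pp0:1 pp1:2 pp2:1 pp3:2 pp4:1 pp5:1 pp6:1
Op 8: fork(P0) -> P3. 7 ppages; refcounts: pp0:1 pp1:3 pp2:1 pp3:3 pp4:2 pp5:1 pp6:1
Op 9: write(P0, v1, 141). refcount(pp1)=3>1 -> COPY to pp7. 8 ppages; refcounts: pp0:1 pp1:2 pp2:1 pp3:3 pp4:2 pp5:1 pp6:1 pp7:1

Answer: 1 2 1 3 2 1 1 1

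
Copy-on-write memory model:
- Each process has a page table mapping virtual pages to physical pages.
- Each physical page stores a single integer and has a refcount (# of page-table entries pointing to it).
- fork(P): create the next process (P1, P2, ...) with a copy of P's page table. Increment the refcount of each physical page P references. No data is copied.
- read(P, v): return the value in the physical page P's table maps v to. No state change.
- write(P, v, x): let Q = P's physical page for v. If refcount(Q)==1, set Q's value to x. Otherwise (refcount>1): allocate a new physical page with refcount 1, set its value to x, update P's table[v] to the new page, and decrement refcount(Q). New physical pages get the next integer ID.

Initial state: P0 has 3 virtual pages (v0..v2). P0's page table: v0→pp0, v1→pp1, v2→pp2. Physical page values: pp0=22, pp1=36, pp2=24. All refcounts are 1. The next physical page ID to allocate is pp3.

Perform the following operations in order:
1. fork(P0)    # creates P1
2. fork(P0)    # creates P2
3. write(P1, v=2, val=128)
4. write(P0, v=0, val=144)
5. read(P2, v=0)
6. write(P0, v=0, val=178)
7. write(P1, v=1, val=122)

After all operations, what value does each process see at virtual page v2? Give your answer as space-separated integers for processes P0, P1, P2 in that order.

Op 1: fork(P0) -> P1. 3 ppages; refcounts: pp0:2 pp1:2 pp2:2
Op 2: fork(P0) -> P2. 3 ppages; refcounts: pp0:3 pp1:3 pp2:3
Op 3: write(P1, v2, 128). refcount(pp2)=3>1 -> COPY to pp3. 4 ppages; refcounts: pp0:3 pp1:3 pp2:2 pp3:1
Op 4: write(P0, v0, 144). refcount(pp0)=3>1 -> COPY to pp4. 5 ppages; refcounts: pp0:2 pp1:3 pp2:2 pp3:1 pp4:1
Op 5: read(P2, v0) -> 22. No state change.
Op 6: write(P0, v0, 178). refcount(pp4)=1 -> write in place. 5 ppages; refcounts: pp0:2 pp1:3 pp2:2 pp3:1 pp4:1
Op 7: write(P1, v1, 122). refcount(pp1)=3>1 -> COPY to pp5. 6 ppages; refcounts: pp0:2 pp1:2 pp2:2 pp3:1 pp4:1 pp5:1
P0: v2 -> pp2 = 24
P1: v2 -> pp3 = 128
P2: v2 -> pp2 = 24

Answer: 24 128 24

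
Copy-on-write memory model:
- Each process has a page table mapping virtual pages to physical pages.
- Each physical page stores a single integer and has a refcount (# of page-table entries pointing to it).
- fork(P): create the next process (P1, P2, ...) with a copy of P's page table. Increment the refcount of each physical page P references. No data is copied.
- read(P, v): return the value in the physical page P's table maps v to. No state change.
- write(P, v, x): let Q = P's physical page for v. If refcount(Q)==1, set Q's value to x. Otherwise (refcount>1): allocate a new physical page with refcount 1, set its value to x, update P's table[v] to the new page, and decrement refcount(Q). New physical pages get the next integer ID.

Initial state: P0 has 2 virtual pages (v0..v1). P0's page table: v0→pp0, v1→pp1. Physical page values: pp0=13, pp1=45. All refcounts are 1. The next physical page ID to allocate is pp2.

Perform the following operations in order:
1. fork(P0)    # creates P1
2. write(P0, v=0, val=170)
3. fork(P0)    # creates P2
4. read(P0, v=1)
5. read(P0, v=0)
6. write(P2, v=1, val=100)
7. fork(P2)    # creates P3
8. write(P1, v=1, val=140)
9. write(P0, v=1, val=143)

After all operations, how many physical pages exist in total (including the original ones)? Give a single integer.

Op 1: fork(P0) -> P1. 2 ppages; refcounts: pp0:2 pp1:2
Op 2: write(P0, v0, 170). refcount(pp0)=2>1 -> COPY to pp2. 3 ppages; refcounts: pp0:1 pp1:2 pp2:1
Op 3: fork(P0) -> P2. 3 ppages; refcounts: pp0:1 pp1:3 pp2:2
Op 4: read(P0, v1) -> 45. No state change.
Op 5: read(P0, v0) -> 170. No state change.
Op 6: write(P2, v1, 100). refcount(pp1)=3>1 -> COPY to pp3. 4 ppages; refcounts: pp0:1 pp1:2 pp2:2 pp3:1
Op 7: fork(P2) -> P3. 4 ppages; refcounts: pp0:1 pp1:2 pp2:3 pp3:2
Op 8: write(P1, v1, 140). refcount(pp1)=2>1 -> COPY to pp4. 5 ppages; refcounts: pp0:1 pp1:1 pp2:3 pp3:2 pp4:1
Op 9: write(P0, v1, 143). refcount(pp1)=1 -> write in place. 5 ppages; refcounts: pp0:1 pp1:1 pp2:3 pp3:2 pp4:1

Answer: 5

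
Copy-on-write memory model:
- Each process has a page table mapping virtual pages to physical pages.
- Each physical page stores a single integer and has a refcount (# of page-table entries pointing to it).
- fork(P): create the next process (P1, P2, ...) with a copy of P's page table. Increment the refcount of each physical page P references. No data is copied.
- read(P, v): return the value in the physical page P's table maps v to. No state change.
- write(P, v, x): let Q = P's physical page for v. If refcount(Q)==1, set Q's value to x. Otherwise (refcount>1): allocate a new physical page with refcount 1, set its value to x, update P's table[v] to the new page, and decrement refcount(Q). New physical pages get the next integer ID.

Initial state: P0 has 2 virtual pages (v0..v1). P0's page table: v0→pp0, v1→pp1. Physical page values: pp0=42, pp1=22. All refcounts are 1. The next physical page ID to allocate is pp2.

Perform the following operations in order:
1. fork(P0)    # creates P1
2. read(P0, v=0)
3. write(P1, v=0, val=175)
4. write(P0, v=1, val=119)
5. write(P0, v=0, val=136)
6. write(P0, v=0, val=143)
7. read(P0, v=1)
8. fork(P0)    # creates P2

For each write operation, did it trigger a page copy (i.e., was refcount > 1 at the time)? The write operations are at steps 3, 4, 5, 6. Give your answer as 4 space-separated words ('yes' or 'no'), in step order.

Op 1: fork(P0) -> P1. 2 ppages; refcounts: pp0:2 pp1:2
Op 2: read(P0, v0) -> 42. No state change.
Op 3: write(P1, v0, 175). refcount(pp0)=2>1 -> COPY to pp2. 3 ppages; refcounts: pp0:1 pp1:2 pp2:1
Op 4: write(P0, v1, 119). refcount(pp1)=2>1 -> COPY to pp3. 4 ppages; refcounts: pp0:1 pp1:1 pp2:1 pp3:1
Op 5: write(P0, v0, 136). refcount(pp0)=1 -> write in place. 4 ppages; refcounts: pp0:1 pp1:1 pp2:1 pp3:1
Op 6: write(P0, v0, 143). refcount(pp0)=1 -> write in place. 4 ppages; refcounts: pp0:1 pp1:1 pp2:1 pp3:1
Op 7: read(P0, v1) -> 119. No state change.
Op 8: fork(P0) -> P2. 4 ppages; refcounts: pp0:2 pp1:1 pp2:1 pp3:2

yes yes no no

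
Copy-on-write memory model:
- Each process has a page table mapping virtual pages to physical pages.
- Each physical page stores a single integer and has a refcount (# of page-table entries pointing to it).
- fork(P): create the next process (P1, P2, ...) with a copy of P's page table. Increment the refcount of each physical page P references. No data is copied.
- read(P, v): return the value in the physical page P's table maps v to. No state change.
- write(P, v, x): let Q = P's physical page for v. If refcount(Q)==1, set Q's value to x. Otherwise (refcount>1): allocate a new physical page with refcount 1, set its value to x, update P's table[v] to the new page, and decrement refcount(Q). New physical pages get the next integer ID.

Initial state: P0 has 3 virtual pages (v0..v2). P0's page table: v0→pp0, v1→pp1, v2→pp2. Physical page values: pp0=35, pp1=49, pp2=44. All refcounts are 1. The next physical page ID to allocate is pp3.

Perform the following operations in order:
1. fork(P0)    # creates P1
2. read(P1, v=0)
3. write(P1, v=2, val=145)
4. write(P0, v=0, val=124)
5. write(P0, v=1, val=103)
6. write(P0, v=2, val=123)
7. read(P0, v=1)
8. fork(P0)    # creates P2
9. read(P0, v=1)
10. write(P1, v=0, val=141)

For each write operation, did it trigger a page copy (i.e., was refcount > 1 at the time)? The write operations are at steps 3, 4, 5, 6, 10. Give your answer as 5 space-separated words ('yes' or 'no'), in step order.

Op 1: fork(P0) -> P1. 3 ppages; refcounts: pp0:2 pp1:2 pp2:2
Op 2: read(P1, v0) -> 35. No state change.
Op 3: write(P1, v2, 145). refcount(pp2)=2>1 -> COPY to pp3. 4 ppages; refcounts: pp0:2 pp1:2 pp2:1 pp3:1
Op 4: write(P0, v0, 124). refcount(pp0)=2>1 -> COPY to pp4. 5 ppages; refcounts: pp0:1 pp1:2 pp2:1 pp3:1 pp4:1
Op 5: write(P0, v1, 103). refcount(pp1)=2>1 -> COPY to pp5. 6 ppages; refcounts: pp0:1 pp1:1 pp2:1 pp3:1 pp4:1 pp5:1
Op 6: write(P0, v2, 123). refcount(pp2)=1 -> write in place. 6 ppages; refcounts: pp0:1 pp1:1 pp2:1 pp3:1 pp4:1 pp5:1
Op 7: read(P0, v1) -> 103. No state change.
Op 8: fork(P0) -> P2. 6 ppages; refcounts: pp0:1 pp1:1 pp2:2 pp3:1 pp4:2 pp5:2
Op 9: read(P0, v1) -> 103. No state change.
Op 10: write(P1, v0, 141). refcount(pp0)=1 -> write in place. 6 ppages; refcounts: pp0:1 pp1:1 pp2:2 pp3:1 pp4:2 pp5:2

yes yes yes no no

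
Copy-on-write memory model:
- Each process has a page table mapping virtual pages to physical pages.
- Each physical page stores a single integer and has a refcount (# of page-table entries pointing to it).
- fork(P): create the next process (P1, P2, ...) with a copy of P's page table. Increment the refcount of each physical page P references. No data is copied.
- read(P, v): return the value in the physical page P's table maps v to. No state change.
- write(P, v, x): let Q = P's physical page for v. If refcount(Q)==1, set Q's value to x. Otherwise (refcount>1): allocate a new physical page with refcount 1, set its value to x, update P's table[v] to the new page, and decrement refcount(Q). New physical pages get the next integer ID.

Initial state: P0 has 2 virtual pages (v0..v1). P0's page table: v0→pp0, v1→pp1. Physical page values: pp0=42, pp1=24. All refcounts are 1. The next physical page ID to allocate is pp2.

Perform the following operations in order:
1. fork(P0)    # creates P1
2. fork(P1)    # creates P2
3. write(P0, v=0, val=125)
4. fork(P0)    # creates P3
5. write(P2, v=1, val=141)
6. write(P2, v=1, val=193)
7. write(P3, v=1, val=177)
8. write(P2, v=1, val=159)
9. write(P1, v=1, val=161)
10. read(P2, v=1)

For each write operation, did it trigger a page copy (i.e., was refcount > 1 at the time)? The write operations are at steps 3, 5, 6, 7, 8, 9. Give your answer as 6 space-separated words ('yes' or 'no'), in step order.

Op 1: fork(P0) -> P1. 2 ppages; refcounts: pp0:2 pp1:2
Op 2: fork(P1) -> P2. 2 ppages; refcounts: pp0:3 pp1:3
Op 3: write(P0, v0, 125). refcount(pp0)=3>1 -> COPY to pp2. 3 ppages; refcounts: pp0:2 pp1:3 pp2:1
Op 4: fork(P0) -> P3. 3 ppages; refcounts: pp0:2 pp1:4 pp2:2
Op 5: write(P2, v1, 141). refcount(pp1)=4>1 -> COPY to pp3. 4 ppages; refcounts: pp0:2 pp1:3 pp2:2 pp3:1
Op 6: write(P2, v1, 193). refcount(pp3)=1 -> write in place. 4 ppages; refcounts: pp0:2 pp1:3 pp2:2 pp3:1
Op 7: write(P3, v1, 177). refcount(pp1)=3>1 -> COPY to pp4. 5 ppages; refcounts: pp0:2 pp1:2 pp2:2 pp3:1 pp4:1
Op 8: write(P2, v1, 159). refcount(pp3)=1 -> write in place. 5 ppages; refcounts: pp0:2 pp1:2 pp2:2 pp3:1 pp4:1
Op 9: write(P1, v1, 161). refcount(pp1)=2>1 -> COPY to pp5. 6 ppages; refcounts: pp0:2 pp1:1 pp2:2 pp3:1 pp4:1 pp5:1
Op 10: read(P2, v1) -> 159. No state change.

yes yes no yes no yes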